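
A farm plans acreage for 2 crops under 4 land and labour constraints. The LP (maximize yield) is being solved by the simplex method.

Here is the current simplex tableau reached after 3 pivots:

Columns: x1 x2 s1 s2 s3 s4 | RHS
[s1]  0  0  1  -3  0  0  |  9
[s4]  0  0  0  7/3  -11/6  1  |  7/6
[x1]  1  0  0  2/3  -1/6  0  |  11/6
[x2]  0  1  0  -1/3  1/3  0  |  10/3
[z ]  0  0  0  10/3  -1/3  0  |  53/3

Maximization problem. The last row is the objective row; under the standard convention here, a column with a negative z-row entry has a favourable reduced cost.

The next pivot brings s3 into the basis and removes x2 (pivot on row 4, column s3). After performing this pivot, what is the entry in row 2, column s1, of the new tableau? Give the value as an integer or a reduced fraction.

Pivot element is row 4, column s3: 1/3.
Normalize row 4: new (row 4, s1) = 0/(1/3) = 0.
row 2 ← row 2 − (-11/6)·(new row 4): 0 − (-11/6)·0 = 0.

0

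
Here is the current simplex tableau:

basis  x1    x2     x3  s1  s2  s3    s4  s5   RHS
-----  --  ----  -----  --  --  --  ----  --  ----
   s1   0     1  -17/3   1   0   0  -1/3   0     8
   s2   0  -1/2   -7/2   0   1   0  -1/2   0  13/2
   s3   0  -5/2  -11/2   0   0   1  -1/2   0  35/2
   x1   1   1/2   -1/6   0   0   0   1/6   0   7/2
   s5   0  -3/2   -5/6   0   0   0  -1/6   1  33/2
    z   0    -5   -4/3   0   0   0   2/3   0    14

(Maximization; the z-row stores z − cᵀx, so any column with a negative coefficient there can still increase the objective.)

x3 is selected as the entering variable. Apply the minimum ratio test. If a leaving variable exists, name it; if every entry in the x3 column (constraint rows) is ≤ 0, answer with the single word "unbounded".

unbounded

x3-column entries: row 1: -17/3, row 2: -7/2, row 3: -11/2, row 4: -1/6, row 5: -5/6. All ≤ 0, so x3 can increase without bound; the LP is unbounded in this direction.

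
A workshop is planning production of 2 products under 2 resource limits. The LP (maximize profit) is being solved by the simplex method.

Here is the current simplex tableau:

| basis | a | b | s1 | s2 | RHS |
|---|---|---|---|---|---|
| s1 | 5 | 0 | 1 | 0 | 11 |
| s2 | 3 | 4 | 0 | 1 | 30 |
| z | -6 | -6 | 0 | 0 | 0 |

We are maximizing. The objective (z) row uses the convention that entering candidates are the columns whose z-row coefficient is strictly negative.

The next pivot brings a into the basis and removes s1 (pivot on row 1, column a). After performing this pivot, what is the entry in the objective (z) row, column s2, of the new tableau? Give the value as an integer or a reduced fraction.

0

Pivot element is row 1, column a: 5.
Normalize row 1: new (row 1, s2) = 0/5 = 0.
z-row ← z-row − (-6)·(new row 1): 0 − (-6)·0 = 0.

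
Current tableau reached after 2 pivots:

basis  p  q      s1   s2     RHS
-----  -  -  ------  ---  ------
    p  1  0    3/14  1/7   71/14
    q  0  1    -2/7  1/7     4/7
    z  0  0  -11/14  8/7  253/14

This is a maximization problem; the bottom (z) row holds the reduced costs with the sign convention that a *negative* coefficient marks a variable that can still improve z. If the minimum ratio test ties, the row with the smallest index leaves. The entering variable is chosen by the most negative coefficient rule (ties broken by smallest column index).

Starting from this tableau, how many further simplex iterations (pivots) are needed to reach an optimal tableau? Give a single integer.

1

pivot: s1 in, p out → z = 110/3
No improving column remains; optimal.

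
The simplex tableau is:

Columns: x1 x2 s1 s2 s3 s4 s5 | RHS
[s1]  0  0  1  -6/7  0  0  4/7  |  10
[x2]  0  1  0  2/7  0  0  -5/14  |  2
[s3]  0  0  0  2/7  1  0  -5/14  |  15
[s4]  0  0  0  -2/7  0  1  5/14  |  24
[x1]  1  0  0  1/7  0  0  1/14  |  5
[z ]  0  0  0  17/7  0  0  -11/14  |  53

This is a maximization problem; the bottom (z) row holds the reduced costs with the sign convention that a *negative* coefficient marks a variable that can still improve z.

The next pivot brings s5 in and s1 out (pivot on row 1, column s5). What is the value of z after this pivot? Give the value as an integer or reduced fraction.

267/4

Minimum ratio for s5: 10/(4/7) = 35/2.
z changes by −(z-row coeff of s5)·ratio = −(-11/14)·(35/2) = 55/4.
New z = 53 + (55/4) = 267/4.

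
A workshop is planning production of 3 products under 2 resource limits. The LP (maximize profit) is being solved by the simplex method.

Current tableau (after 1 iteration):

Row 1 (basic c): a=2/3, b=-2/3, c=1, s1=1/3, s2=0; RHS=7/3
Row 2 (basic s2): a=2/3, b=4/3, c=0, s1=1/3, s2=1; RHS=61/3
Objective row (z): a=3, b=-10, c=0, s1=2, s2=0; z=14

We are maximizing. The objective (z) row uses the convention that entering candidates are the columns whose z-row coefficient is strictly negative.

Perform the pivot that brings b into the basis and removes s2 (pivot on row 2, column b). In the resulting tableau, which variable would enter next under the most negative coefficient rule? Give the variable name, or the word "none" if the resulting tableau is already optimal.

Pivot element 4/3. New z-row = old z-row − (-10)·(row 2/(4/3)).
Updated z-row coefficients: a: 8, b: 0, c: 0, s1: 9/2, s2: 15/2.
No coefficient is strictly negative; the tableau after this pivot is optimal.

none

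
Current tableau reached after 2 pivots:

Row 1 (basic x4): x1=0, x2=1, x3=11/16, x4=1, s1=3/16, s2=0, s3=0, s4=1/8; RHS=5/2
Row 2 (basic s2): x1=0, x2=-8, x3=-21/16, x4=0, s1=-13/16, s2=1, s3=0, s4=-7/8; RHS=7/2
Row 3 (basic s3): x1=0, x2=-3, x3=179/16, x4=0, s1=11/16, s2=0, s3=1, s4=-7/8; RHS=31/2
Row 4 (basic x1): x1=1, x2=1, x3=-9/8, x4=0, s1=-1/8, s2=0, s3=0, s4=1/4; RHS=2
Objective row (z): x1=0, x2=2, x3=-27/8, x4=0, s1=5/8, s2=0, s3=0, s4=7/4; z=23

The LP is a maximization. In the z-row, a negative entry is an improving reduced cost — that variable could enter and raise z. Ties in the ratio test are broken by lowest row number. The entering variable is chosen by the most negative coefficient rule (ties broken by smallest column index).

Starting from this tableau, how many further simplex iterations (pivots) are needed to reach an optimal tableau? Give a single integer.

1

pivot: x3 in, s3 out → z = 4954/179
No improving column remains; optimal.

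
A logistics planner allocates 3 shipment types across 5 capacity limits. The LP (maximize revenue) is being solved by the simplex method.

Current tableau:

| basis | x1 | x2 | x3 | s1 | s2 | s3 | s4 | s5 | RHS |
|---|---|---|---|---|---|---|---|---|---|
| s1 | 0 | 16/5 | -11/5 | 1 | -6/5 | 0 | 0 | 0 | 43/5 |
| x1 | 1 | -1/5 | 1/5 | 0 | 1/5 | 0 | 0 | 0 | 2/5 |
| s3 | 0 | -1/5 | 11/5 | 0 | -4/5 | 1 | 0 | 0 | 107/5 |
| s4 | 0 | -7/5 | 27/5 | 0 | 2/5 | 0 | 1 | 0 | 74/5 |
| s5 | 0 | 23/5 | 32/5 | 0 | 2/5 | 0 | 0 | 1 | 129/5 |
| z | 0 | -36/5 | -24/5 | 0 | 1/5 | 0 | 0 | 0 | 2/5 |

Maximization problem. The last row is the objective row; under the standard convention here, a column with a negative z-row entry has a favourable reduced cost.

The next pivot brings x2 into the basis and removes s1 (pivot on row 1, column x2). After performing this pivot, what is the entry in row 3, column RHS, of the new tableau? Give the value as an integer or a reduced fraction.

351/16

Pivot element is row 1, column x2: 16/5.
Normalize row 1: new (row 1, RHS) = (43/5)/(16/5) = 43/16.
row 3 ← row 3 − (-1/5)·(new row 1): 107/5 − (-1/5)·(43/16) = 351/16.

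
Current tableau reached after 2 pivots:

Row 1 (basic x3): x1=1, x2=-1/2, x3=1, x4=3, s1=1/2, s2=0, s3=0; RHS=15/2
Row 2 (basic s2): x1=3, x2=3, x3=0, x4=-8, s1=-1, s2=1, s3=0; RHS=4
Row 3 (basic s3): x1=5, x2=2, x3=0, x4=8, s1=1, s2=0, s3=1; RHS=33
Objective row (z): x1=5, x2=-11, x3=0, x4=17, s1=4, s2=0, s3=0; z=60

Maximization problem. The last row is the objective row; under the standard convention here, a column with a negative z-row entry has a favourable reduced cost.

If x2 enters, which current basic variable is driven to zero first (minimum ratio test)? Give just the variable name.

s2

Ratios: row 1 (x3): entry -1/2 ≤ 0, skip; row 2 (s2): 4/3 = 4/3; row 3 (s3): 33/2 = 33/2.
Minimum ratio 4/3 is in the s2 row, so s2 leaves.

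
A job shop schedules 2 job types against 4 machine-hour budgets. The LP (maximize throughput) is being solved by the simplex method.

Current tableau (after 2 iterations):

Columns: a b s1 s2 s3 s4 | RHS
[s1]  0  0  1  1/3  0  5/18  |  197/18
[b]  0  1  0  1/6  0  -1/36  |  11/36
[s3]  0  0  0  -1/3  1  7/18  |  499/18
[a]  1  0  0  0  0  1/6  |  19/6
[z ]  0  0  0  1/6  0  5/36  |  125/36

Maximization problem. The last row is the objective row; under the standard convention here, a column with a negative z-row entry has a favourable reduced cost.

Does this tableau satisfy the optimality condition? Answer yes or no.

No objective-row coefficient is strictly negative, so no entering variable exists; the tableau is optimal.

yes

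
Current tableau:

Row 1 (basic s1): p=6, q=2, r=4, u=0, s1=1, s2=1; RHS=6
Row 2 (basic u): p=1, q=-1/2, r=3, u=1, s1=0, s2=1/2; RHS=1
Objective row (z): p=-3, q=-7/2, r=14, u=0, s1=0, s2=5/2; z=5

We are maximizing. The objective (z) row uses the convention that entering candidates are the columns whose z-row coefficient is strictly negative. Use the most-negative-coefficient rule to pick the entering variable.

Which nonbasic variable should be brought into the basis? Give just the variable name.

q

Objective-row coefficients: p: -3, q: -7/2, r: 14, u: 0, s1: 0, s2: 5/2.
The most negative is -7/2 in column q, so q enters.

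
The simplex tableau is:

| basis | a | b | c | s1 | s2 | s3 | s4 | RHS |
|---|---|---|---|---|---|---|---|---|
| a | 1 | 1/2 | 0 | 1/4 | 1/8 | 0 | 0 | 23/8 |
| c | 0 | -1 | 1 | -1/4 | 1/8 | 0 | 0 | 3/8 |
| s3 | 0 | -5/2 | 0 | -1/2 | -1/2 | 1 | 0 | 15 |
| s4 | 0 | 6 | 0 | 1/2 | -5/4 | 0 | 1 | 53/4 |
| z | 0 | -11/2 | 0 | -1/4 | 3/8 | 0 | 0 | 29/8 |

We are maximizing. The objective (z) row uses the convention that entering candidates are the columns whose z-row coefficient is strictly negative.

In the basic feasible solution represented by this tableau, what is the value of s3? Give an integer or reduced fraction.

15

s3 is basic (row 3); its value is the RHS of that row: 15.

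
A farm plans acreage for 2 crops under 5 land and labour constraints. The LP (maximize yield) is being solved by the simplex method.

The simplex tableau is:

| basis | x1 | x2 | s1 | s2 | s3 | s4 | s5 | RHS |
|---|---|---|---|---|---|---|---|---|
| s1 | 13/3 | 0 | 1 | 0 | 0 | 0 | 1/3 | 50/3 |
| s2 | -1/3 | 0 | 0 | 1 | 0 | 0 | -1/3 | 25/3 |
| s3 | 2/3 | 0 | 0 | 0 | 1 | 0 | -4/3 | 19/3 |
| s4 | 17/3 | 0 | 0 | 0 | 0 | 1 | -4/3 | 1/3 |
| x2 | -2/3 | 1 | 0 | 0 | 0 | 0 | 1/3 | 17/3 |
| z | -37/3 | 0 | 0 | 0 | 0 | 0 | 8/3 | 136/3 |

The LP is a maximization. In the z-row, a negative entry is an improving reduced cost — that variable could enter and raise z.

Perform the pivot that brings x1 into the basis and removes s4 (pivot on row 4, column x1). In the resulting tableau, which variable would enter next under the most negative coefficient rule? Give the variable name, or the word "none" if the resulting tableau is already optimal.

Pivot element 17/3. New z-row = old z-row − (-37/3)·(row 4/(17/3)).
Updated z-row coefficients: x1: 0, x2: 0, s1: 0, s2: 0, s3: 0, s4: 37/17, s5: -4/17.
The most negative is -4/17 in column s5, so s5 would enter next.

s5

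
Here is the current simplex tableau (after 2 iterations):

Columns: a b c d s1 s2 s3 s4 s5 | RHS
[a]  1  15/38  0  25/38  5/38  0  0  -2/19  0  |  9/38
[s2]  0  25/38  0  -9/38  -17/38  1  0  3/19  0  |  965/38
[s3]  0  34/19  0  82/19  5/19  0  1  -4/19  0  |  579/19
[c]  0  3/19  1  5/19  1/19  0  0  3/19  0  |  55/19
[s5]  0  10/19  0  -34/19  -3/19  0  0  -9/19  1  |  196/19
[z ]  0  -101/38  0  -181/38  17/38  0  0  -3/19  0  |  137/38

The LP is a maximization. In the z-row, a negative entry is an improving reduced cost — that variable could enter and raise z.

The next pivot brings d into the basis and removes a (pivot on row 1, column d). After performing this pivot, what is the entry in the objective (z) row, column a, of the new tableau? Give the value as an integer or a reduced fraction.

181/25

Pivot element is row 1, column d: 25/38.
Normalize row 1: new (row 1, a) = 1/(25/38) = 38/25.
z-row ← z-row − (-181/38)·(new row 1): 0 − (-181/38)·(38/25) = 181/25.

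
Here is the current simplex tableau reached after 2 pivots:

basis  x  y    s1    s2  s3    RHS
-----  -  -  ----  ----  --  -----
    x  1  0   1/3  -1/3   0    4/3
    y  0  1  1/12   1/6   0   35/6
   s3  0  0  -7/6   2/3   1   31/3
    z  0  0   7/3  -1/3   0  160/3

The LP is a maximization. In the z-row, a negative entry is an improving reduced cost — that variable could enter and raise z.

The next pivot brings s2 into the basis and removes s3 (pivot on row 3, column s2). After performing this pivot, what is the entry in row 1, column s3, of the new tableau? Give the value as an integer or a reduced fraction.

1/2

Pivot element is row 3, column s2: 2/3.
Normalize row 3: new (row 3, s3) = 1/(2/3) = 3/2.
row 1 ← row 1 − (-1/3)·(new row 3): 0 − (-1/3)·(3/2) = 1/2.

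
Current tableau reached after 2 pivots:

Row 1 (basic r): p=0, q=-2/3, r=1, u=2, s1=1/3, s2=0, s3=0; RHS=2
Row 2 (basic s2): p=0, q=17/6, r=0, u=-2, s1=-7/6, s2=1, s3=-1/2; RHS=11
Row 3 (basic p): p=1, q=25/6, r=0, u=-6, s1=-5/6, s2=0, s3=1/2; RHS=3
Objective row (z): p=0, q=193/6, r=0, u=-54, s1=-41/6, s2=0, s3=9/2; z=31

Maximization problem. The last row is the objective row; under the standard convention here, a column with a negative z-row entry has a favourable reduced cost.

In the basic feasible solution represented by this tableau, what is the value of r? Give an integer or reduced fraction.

2

r is basic (row 1); its value is the RHS of that row: 2.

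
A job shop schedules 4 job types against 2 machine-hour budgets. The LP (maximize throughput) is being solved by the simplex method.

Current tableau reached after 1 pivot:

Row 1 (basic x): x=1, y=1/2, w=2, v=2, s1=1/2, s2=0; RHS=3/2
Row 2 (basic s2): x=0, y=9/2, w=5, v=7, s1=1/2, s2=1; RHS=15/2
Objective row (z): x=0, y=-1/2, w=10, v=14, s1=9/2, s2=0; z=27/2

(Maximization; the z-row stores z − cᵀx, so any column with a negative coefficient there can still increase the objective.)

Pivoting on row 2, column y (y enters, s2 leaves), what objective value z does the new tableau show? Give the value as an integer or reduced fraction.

Minimum ratio for y: (15/2)/(9/2) = 5/3.
z changes by −(z-row coeff of y)·ratio = −(-1/2)·(5/3) = 5/6.
New z = 27/2 + (5/6) = 43/3.

43/3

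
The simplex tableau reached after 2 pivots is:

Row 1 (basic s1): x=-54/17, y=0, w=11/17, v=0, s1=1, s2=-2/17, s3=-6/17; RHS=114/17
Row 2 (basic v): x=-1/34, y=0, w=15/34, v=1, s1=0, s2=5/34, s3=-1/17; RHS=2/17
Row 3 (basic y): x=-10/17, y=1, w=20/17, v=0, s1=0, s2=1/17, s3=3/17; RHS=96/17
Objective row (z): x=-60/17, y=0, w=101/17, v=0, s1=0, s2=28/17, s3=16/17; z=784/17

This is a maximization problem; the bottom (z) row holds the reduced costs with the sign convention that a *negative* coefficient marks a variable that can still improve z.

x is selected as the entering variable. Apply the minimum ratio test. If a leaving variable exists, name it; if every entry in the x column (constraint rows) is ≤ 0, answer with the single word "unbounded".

x-column entries: row 1: -54/17, row 2: -1/34, row 3: -10/17. All ≤ 0, so x can increase without bound; the LP is unbounded in this direction.

unbounded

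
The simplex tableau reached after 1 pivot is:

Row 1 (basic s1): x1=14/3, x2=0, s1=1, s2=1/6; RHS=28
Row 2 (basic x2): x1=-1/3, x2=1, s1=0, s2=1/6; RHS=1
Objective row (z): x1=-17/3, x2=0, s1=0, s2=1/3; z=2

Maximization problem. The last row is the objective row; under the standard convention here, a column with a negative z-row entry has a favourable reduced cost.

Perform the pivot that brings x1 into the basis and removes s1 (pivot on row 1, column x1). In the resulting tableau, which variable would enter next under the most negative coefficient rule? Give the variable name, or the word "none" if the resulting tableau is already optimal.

Pivot element 14/3. New z-row = old z-row − (-17/3)·(row 1/(14/3)).
Updated z-row coefficients: x1: 0, x2: 0, s1: 17/14, s2: 15/28.
No coefficient is strictly negative; the tableau after this pivot is optimal.

none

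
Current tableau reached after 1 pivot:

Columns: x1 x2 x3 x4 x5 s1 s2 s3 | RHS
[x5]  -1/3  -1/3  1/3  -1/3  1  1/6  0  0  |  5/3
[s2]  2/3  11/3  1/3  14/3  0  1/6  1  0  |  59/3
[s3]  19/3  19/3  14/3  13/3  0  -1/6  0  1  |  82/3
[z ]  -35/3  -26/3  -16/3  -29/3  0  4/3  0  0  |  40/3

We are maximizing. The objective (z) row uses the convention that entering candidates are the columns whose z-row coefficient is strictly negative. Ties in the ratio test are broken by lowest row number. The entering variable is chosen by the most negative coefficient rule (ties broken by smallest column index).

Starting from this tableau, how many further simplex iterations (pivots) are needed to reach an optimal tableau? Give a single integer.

2

pivot: x1 in, s3 out → z = 1210/19
pivot: x4 in, s2 out → z = 352/5
No improving column remains; optimal.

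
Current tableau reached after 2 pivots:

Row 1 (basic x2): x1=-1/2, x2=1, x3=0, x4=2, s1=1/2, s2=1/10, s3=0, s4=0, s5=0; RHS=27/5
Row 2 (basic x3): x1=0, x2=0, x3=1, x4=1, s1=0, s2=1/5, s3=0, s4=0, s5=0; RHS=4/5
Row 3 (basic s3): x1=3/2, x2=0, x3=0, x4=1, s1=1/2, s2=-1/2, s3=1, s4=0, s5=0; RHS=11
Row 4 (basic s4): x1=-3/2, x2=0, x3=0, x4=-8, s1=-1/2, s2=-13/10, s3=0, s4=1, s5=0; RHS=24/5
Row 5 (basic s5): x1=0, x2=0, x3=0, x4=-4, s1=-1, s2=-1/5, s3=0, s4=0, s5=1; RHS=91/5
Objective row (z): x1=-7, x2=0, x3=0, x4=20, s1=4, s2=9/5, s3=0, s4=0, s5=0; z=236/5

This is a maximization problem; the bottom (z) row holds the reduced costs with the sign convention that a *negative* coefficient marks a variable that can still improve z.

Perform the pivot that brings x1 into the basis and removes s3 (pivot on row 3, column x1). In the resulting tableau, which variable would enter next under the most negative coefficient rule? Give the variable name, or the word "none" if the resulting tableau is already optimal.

Pivot element 3/2. New z-row = old z-row − (-7)·(row 3/(3/2)).
Updated z-row coefficients: x1: 0, x2: 0, x3: 0, x4: 74/3, s1: 19/3, s2: -8/15, s3: 14/3, s4: 0, s5: 0.
The most negative is -8/15 in column s2, so s2 would enter next.

s2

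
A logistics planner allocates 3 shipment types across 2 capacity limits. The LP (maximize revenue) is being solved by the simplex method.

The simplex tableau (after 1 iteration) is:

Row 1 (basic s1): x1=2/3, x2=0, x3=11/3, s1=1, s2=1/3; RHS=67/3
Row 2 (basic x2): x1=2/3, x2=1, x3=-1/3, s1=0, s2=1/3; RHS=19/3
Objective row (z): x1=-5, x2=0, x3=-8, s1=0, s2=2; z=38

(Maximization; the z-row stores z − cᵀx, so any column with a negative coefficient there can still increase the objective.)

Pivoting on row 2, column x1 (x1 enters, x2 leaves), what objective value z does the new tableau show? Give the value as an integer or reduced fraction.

Minimum ratio for x1: (19/3)/(2/3) = 19/2.
z changes by −(z-row coeff of x1)·ratio = −(-5)·(19/2) = 95/2.
New z = 38 + (95/2) = 171/2.

171/2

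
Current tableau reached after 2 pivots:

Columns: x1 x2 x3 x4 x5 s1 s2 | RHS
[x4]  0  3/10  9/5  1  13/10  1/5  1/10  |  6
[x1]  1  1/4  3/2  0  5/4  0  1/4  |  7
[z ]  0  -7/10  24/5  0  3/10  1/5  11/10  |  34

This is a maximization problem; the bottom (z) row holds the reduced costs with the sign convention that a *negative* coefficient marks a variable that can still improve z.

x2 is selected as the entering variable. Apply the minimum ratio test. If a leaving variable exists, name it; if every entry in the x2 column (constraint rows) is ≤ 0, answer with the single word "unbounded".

x4

Ratios: row 1 (x4): 6/(3/10) = 20; row 2 (x1): 7/(1/4) = 28.
Minimum ratio is in the x4 row, so x4 leaves.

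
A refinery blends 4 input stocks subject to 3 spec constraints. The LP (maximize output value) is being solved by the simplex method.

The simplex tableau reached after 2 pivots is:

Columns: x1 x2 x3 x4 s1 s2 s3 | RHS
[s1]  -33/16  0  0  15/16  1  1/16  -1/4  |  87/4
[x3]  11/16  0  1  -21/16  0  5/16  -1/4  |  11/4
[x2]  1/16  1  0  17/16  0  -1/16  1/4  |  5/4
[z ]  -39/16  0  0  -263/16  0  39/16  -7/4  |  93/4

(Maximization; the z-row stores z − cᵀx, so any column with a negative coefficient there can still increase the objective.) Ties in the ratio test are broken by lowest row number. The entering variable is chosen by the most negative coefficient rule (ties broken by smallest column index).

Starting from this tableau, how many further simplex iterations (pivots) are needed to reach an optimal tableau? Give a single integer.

pivot: x4 in, x2 out → z = 724/17
pivot: x1 in, x3 out → z = 661/13
No improving column remains; optimal.

2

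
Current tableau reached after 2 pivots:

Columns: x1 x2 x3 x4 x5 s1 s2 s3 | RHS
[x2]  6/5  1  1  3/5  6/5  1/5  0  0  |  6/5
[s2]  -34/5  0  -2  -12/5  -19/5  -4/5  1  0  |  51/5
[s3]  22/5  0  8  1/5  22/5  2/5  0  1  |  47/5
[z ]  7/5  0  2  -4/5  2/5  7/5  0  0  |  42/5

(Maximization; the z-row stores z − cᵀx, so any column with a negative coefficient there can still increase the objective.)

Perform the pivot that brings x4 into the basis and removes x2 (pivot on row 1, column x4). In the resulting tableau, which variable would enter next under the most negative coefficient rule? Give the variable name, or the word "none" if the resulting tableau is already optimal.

none

Pivot element 3/5. New z-row = old z-row − (-4/5)·(row 1/(3/5)).
Updated z-row coefficients: x1: 3, x2: 4/3, x3: 10/3, x4: 0, x5: 2, s1: 5/3, s2: 0, s3: 0.
No coefficient is strictly negative; the tableau after this pivot is optimal.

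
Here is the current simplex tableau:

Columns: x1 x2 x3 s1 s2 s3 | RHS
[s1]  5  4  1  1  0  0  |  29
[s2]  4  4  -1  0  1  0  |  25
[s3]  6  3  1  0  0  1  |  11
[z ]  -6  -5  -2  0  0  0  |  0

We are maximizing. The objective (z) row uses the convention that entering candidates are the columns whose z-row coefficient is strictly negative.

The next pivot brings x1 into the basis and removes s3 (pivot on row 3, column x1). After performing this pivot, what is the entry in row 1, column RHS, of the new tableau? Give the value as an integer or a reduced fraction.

Pivot element is row 3, column x1: 6.
Normalize row 3: new (row 3, RHS) = 11/6 = 11/6.
row 1 ← row 1 − 5·(new row 3): 29 − 5·(11/6) = 119/6.

119/6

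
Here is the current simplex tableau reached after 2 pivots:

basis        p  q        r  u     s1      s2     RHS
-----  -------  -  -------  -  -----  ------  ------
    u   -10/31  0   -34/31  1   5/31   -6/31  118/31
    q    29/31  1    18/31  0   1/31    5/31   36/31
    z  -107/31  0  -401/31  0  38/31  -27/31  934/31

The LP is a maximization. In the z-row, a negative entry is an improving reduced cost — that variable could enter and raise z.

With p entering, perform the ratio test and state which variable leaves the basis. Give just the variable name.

Ratios: row 1 (u): entry -10/31 ≤ 0, skip; row 2 (q): (36/31)/(29/31) = 36/29.
Minimum ratio 36/29 is in the q row, so q leaves.

q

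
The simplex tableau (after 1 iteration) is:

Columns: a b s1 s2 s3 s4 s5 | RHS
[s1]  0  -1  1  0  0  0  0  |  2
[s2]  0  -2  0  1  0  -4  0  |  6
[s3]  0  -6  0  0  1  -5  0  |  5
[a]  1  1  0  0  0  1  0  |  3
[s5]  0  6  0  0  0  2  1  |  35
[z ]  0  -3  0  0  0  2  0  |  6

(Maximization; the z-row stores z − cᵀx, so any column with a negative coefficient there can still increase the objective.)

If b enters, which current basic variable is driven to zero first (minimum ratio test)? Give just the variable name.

Ratios: row 1 (s1): entry -1 ≤ 0, skip; row 2 (s2): entry -2 ≤ 0, skip; row 3 (s3): entry -6 ≤ 0, skip; row 4 (a): 3/1 = 3; row 5 (s5): 35/6 = 35/6.
Minimum ratio 3 is in the a row, so a leaves.

a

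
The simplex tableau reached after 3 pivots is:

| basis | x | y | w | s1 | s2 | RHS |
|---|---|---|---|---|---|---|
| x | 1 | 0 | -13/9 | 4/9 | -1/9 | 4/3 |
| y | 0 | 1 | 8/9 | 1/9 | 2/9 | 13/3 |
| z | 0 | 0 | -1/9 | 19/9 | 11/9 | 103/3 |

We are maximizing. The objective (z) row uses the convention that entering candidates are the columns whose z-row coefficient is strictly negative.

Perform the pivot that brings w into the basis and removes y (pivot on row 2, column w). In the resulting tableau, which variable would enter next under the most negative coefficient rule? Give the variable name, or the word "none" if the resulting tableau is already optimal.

Pivot element 8/9. New z-row = old z-row − (-1/9)·(row 2/(8/9)).
Updated z-row coefficients: x: 0, y: 1/8, w: 0, s1: 17/8, s2: 5/4.
No coefficient is strictly negative; the tableau after this pivot is optimal.

none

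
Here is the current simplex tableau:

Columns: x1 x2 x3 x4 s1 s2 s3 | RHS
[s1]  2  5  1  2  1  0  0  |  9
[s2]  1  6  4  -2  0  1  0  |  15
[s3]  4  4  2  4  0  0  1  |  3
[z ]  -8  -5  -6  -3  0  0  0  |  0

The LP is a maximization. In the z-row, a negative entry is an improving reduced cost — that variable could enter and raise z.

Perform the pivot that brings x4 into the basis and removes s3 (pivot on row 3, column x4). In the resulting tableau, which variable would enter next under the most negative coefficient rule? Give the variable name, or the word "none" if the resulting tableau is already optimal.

Pivot element 4. New z-row = old z-row − (-3)·(row 3/4).
Updated z-row coefficients: x1: -5, x2: -2, x3: -9/2, x4: 0, s1: 0, s2: 0, s3: 3/4.
The most negative is -5 in column x1, so x1 would enter next.

x1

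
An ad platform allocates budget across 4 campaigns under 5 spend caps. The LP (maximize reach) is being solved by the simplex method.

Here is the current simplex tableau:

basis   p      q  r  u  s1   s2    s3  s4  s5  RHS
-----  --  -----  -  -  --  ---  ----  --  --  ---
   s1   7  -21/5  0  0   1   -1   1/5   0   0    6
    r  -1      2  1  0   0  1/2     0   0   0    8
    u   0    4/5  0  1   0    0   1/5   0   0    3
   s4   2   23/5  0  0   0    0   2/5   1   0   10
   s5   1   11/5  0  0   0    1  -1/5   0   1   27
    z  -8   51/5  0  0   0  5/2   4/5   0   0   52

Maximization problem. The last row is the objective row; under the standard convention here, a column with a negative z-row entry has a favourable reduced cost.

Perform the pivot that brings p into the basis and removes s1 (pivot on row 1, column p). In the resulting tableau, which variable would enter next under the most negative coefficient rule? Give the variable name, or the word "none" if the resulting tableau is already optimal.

none

Pivot element 7. New z-row = old z-row − (-8)·(row 1/7).
Updated z-row coefficients: p: 0, q: 27/5, r: 0, u: 0, s1: 8/7, s2: 19/14, s3: 36/35, s4: 0, s5: 0.
No coefficient is strictly negative; the tableau after this pivot is optimal.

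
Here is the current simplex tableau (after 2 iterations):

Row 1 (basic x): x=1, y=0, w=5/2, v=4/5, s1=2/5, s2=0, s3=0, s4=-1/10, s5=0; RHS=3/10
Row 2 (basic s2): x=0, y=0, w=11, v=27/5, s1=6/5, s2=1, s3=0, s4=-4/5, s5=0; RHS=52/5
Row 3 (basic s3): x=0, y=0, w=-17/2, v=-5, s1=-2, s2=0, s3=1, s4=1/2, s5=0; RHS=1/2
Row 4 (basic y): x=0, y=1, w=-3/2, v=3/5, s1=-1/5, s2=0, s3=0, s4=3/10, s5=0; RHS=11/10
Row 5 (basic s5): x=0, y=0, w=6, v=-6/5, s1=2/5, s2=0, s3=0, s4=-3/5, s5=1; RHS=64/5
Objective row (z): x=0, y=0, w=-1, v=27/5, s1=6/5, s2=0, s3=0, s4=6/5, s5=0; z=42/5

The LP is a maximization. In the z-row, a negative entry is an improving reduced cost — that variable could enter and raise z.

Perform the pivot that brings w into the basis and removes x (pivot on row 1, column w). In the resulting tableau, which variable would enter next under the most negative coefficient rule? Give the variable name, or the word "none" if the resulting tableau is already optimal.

none

Pivot element 5/2. New z-row = old z-row − (-1)·(row 1/(5/2)).
Updated z-row coefficients: x: 2/5, y: 0, w: 0, v: 143/25, s1: 34/25, s2: 0, s3: 0, s4: 29/25, s5: 0.
No coefficient is strictly negative; the tableau after this pivot is optimal.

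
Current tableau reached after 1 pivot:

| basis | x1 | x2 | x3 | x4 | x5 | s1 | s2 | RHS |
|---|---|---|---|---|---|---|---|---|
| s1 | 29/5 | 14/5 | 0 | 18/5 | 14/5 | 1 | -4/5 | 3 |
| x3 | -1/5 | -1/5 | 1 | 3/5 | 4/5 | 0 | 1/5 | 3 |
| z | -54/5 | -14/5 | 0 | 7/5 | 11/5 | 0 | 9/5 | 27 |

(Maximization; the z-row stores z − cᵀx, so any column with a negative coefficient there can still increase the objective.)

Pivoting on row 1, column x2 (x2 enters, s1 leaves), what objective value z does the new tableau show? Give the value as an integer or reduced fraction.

Minimum ratio for x2: 3/(14/5) = 15/14.
z changes by −(z-row coeff of x2)·ratio = −(-14/5)·(15/14) = 3.
New z = 27 + 3 = 30.

30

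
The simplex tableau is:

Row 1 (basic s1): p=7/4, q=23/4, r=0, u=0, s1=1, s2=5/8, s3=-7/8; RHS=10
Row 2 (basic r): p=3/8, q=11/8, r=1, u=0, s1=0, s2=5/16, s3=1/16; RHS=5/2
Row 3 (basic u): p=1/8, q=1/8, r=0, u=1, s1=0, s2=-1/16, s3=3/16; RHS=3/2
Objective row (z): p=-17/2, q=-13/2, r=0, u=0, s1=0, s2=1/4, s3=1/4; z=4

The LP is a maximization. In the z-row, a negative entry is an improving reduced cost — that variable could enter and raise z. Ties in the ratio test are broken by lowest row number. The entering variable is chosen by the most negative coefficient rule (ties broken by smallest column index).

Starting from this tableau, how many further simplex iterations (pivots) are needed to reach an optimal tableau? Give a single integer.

pivot: p in, s1 out → z = 368/7
pivot: s3 in, r out → z = 408/7
No improving column remains; optimal.

2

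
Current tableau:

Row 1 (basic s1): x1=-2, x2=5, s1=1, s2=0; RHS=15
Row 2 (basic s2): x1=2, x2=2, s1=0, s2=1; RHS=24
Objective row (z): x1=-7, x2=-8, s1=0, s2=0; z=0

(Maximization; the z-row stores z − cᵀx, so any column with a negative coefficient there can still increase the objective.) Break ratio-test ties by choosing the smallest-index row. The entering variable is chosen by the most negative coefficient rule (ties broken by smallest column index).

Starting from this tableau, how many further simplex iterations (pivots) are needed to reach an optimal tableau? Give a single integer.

2

pivot: x2 in, s1 out → z = 24
pivot: x1 in, s2 out → z = 627/7
No improving column remains; optimal.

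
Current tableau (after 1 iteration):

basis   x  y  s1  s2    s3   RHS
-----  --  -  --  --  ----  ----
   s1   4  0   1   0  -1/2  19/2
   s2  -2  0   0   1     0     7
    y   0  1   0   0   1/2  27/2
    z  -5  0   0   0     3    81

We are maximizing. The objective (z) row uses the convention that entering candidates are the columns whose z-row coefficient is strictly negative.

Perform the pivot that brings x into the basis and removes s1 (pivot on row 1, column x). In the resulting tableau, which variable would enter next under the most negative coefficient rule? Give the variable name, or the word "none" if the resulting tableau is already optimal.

Pivot element 4. New z-row = old z-row − (-5)·(row 1/4).
Updated z-row coefficients: x: 0, y: 0, s1: 5/4, s2: 0, s3: 19/8.
No coefficient is strictly negative; the tableau after this pivot is optimal.

none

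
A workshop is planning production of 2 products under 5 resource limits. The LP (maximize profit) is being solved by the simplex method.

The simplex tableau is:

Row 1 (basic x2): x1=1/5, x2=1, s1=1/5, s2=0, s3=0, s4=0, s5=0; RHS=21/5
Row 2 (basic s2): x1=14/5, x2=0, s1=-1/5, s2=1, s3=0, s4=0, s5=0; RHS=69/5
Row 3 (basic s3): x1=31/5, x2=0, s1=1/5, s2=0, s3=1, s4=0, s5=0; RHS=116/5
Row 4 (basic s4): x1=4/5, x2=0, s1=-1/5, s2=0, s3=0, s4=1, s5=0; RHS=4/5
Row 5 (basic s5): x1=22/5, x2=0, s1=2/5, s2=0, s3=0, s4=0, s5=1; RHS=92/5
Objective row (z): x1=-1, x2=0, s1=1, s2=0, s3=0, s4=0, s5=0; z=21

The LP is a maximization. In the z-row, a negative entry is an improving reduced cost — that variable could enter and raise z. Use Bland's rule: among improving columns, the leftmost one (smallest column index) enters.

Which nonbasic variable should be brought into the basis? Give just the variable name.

Objective-row coefficients: x1: -1, x2: 0, s1: 1, s2: 0, s3: 0, s4: 0, s5: 0.
Improving columns: x1. Bland's rule picks the smallest column index → x1.

x1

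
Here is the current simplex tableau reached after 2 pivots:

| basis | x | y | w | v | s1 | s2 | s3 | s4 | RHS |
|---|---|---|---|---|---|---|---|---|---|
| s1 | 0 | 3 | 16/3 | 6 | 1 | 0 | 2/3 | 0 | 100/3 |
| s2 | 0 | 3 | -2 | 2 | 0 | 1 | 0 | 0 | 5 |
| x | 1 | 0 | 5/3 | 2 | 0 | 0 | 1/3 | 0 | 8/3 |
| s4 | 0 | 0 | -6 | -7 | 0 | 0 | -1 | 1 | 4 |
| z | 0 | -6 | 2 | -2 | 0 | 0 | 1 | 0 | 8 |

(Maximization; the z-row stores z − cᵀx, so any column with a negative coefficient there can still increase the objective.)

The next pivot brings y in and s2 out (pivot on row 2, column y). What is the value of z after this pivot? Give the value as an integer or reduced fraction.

18

Minimum ratio for y: 5/3 = 5/3.
z changes by −(z-row coeff of y)·ratio = −(-6)·(5/3) = 10.
New z = 8 + 10 = 18.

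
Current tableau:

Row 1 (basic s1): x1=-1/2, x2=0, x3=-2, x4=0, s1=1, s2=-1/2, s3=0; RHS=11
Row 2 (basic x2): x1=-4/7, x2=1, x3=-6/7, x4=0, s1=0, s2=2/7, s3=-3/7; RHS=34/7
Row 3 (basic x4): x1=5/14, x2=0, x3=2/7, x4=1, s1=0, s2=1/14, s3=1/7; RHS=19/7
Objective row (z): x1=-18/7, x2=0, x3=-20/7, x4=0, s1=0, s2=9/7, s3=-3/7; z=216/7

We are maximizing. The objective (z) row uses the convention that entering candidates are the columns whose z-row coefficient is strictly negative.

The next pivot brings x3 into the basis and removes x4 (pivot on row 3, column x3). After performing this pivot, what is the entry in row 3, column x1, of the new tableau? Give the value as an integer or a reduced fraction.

Pivot element is row 3, column x3: 2/7.
Normalize row 3: new (row 3, x1) = (5/14)/(2/7) = 5/4.
Row 3 is the pivot row, so the entry is 5/4.

5/4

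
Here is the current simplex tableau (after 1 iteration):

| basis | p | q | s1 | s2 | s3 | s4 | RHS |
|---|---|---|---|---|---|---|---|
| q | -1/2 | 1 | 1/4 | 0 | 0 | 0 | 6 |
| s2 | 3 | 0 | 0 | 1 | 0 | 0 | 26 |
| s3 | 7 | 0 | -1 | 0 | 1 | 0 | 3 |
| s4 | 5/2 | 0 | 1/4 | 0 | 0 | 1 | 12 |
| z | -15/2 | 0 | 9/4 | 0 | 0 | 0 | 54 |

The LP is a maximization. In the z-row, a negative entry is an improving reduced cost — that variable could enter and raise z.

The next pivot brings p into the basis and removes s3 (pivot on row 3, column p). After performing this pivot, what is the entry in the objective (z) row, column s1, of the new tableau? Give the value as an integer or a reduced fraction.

33/28

Pivot element is row 3, column p: 7.
Normalize row 3: new (row 3, s1) = (-1)/7 = -1/7.
z-row ← z-row − (-15/2)·(new row 3): 9/4 − (-15/2)·(-1/7) = 33/28.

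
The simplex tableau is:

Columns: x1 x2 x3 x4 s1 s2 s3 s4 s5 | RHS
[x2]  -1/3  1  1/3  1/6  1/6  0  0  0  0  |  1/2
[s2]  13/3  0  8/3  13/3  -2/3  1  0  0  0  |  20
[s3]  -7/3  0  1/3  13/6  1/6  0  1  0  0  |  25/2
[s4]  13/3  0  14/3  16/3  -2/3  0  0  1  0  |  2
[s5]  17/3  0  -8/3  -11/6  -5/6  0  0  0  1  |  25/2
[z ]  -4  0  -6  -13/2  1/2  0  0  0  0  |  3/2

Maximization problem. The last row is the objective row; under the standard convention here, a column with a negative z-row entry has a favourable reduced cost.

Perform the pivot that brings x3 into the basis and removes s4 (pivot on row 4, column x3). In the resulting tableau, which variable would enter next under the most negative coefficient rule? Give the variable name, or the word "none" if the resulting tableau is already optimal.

Pivot element 14/3. New z-row = old z-row − (-6)·(row 4/(14/3)).
Updated z-row coefficients: x1: 11/7, x2: 0, x3: 0, x4: 5/14, s1: -5/14, s2: 0, s3: 0, s4: 9/7, s5: 0.
The most negative is -5/14 in column s1, so s1 would enter next.

s1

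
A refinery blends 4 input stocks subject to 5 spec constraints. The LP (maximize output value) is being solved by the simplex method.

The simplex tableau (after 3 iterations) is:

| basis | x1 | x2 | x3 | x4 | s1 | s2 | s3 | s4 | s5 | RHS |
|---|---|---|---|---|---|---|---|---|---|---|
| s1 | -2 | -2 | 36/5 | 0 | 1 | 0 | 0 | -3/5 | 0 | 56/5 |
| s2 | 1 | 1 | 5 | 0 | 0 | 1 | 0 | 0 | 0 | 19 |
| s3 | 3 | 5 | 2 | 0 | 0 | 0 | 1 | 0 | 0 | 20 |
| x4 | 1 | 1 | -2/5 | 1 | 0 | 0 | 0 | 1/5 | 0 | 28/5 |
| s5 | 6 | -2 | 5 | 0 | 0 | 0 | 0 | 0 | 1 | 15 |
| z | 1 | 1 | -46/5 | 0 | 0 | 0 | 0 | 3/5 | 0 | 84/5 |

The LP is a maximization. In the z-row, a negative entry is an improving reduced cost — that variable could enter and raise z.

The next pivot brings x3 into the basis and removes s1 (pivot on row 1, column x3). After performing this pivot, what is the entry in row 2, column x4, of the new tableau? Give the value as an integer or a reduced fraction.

0

Pivot element is row 1, column x3: 36/5.
Normalize row 1: new (row 1, x4) = 0/(36/5) = 0.
row 2 ← row 2 − 5·(new row 1): 0 − 5·0 = 0.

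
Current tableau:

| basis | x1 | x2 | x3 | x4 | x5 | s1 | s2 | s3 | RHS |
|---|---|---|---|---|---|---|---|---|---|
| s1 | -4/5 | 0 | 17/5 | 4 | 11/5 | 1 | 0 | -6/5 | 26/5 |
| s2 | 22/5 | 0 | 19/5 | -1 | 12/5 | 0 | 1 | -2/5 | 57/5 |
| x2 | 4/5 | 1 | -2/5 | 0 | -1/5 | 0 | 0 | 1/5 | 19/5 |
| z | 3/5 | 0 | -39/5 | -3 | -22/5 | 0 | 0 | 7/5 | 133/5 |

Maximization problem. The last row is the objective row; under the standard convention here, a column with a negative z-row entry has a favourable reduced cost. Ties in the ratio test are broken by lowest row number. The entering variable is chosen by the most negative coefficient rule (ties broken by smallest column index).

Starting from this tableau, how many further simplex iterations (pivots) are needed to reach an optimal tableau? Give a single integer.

3

pivot: x3 in, s1 out → z = 655/17
pivot: s3 in, s2 out → z = 745/16
pivot: x4 in, x2 out → z = 55
No improving column remains; optimal.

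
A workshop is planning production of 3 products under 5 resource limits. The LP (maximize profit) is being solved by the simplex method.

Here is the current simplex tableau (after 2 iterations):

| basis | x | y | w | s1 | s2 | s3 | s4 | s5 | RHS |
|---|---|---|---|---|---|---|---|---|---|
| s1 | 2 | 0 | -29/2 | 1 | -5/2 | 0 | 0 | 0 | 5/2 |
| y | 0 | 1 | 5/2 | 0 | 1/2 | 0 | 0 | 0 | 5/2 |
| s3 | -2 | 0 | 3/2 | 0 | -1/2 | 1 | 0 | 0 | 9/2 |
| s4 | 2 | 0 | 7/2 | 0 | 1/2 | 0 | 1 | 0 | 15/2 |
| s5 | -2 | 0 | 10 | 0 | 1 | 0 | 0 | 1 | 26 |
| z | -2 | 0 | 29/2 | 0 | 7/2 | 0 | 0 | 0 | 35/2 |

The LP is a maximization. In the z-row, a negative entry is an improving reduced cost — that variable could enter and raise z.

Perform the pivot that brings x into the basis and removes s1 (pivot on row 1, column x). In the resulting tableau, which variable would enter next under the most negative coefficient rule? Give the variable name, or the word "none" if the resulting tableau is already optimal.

none

Pivot element 2. New z-row = old z-row − (-2)·(row 1/2).
Updated z-row coefficients: x: 0, y: 0, w: 0, s1: 1, s2: 1, s3: 0, s4: 0, s5: 0.
No coefficient is strictly negative; the tableau after this pivot is optimal.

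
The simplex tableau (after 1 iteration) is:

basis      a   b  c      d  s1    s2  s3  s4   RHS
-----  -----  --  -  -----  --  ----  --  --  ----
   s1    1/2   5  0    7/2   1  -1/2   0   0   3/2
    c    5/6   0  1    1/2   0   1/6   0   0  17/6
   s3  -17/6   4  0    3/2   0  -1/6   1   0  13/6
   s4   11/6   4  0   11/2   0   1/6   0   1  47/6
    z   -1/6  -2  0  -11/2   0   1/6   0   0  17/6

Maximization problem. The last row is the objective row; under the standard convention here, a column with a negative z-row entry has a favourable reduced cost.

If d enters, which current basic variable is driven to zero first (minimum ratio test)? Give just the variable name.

Ratios: row 1 (s1): (3/2)/(7/2) = 3/7; row 2 (c): (17/6)/(1/2) = 17/3; row 3 (s3): (13/6)/(3/2) = 13/9; row 4 (s4): (47/6)/(11/2) = 47/33.
Minimum ratio 3/7 is in the s1 row, so s1 leaves.

s1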